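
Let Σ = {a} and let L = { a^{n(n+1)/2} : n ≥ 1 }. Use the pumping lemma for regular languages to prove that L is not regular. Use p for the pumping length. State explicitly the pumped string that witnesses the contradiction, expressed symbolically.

Assume L is regular; let p be its pumping constant.
Take w = a^{p(p+1)/2} ∈ L with |w| = p(p+1)/2 ≥ p.
By the pumping lemma, w = xyz with |xy| ≤ p and |y| > 0.
Then y = a^k for some k with 1 ≤ k ≤ p.
Pump with i = 2: xy^2z = a^{p(p+1)/2+k}. Since 1 ≤ k ≤ p, p(p+1)/2 < p(p+1)/2+k ≤ p(p+1)/2+p < (p+1)(p+2)/2, so p(p+1)/2+k is strictly between consecutive triangular numbers. So xy^2z ∉ L.
Contradiction. Therefore L is not regular.

a^{p(p+1)/2+k}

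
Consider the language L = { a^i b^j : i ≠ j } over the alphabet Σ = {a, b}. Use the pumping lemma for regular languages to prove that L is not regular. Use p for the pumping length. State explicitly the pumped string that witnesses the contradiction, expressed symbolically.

a^{p+p!} b^{p+p!}

Toward a contradiction, assume L is regular with pumping length p.
Choose w = a^p b^{p+p!}. Since p ≠ p+p!, w ∈ L; and |w| ≥ p.
By the pumping lemma, w = xyz with |xy| ≤ p and |y| ≥ 1.
Since the first p symbols of w are all a's and |xy| ≤ p, y lies entirely in the leading a-block: y = a^k for some k with 1 ≤ k ≤ p.
Since 1 ≤ k ≤ p, k divides p!; set t = 1 + p!/k. Then xy^t z has p + (p!/k)·k = p + p! copies of a. Now the a-count equals the b-count, so i ≠ j fails. So xy^t z = a^{p+p!} b^{p+p!} ∉ L.
This is a contradiction; hence L is not regular.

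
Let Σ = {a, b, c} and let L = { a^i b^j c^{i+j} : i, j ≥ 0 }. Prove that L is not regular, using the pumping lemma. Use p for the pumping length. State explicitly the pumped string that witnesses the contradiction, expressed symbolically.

a^{p+k} b^p c^{2p}

Assume L is regular. Let p be the pumping length given by the pumping lemma.
Take w = a^p b^p c^{2p} ∈ L (with i=j=p, i+j=2p), |w| = 4p ≥ p.
Write w = xyz as guaranteed by the lemma, with |xy| ≤ p and y is nonempty.
The first p characters of w are a's, so xy (and hence y) consists only of a's. Write y = a^k, 1 ≤ k ≤ p.
Consider xy^2z = a^{p+k} b^p c^{2p}. Now the a- and b-counts sum to 2p+k, but the c-count is 2p ≠ 2p+k. So xy^2z ∉ L.
This is a contradiction; hence L is not regular.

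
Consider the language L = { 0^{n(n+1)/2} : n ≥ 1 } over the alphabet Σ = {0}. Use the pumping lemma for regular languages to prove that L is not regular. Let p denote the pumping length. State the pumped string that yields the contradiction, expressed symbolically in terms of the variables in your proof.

Assume L is regular. Let p be the pumping length given by the pumping lemma.
Take w = 0^{p(p+1)/2} ∈ L with |w| = p(p+1)/2 ≥ p.
By the pumping lemma, w = xyz with |xy| ≤ p and y is nonempty.
Then y = 0^k for some k with 1 ≤ k ≤ p.
Pump with i = 2: xy^2z = 0^{p(p+1)/2+k}. Since 1 ≤ k ≤ p, p(p+1)/2 < p(p+1)/2+k ≤ p(p+1)/2+p < (p+1)(p+2)/2, so p(p+1)/2+k is strictly between consecutive triangular numbers. So xy^2z ∉ L.
This is a contradiction; hence L is not regular.

0^{p(p+1)/2+k}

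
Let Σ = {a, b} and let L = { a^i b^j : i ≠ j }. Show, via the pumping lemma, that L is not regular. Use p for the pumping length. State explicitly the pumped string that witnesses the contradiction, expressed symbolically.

a^{p+p!} b^{p+p!}

Suppose for contradiction that L is regular, and let p be the pumping length.
Choose w = a^p b^{p+p!}. Since p ≠ p+p!, w ∈ L; and |w| ≥ p.
The pumping lemma gives a decomposition w = xyz where |xy| ≤ p and |y| > 0.
Since the first p symbols of w are all a's and |xy| ≤ p, y lies entirely in the leading a-block: y = a^k for some k with 1 ≤ k ≤ p.
Since 1 ≤ k ≤ p, k divides p!; set t = 1 + p!/k. Then xy^t z has p + (p!/k)·k = p + p! copies of a. Now the a-count equals the b-count, so i ≠ j fails. So xy^t z = a^{p+p!} b^{p+p!} ∉ L.
This is a contradiction; hence L is not regular.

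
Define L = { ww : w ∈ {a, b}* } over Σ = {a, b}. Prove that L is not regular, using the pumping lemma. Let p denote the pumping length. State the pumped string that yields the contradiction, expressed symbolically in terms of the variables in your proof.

a^{p+k} b^p a^p b^p

Assume L is regular. Let p be the pumping length given by the pumping lemma.
Take w = a^p b^p a^p b^p = uu where u = a^pb^p; then w ∈ L and |w| = 4p ≥ p.
Write w = xyz as guaranteed by the lemma, with |xy| ≤ p and y is nonempty.
The first p characters of w are a's, so xy (and hence y) consists only of a's. Write y = a^k, 1 ≤ k ≤ p.
Pump with i = 2: xy^2z = a^{p+k} b^p a^p b^p, of length 4p+k. Suppose this equals vv. The string starts with a and ends with b, so v does too; thus the boundary between the two copies of v is a b→a transition. There is exactly one such transition, at position 2p+k, so |v| = 2p+k and |vv| = 4p+2k ≠ 4p+k since k ≥ 1. So xy^2z ∉ L.
This contradicts the pumping lemma, so L is not regular.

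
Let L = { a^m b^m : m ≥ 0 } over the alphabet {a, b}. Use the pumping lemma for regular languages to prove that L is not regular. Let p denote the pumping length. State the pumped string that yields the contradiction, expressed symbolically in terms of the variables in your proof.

Suppose for contradiction that L is regular, and let p be the pumping length.
Take w = a^p b^p. Then w ∈ L and |w| = 2p ≥ p.
Write w = xyz as guaranteed by the lemma, with |xy| ≤ p and y is nonempty.
The first p characters of w are a's, so xy (and hence y) consists only of a's. Write y = a^k, 1 ≤ k ≤ p.
Pump with i = 2: xy^2z = a^{p+k} b^p. For this to lie in L we would need p = p+k, which forces k = 0. But k ≥ 1, so xy^2z ∉ L.
This is a contradiction; hence L is not regular.

a^{p+k} b^p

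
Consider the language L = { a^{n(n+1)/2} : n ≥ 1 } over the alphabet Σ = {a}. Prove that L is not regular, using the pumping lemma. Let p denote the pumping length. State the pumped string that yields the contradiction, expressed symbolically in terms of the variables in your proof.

a^{p(p+1)/2+k}

Assume L is regular. Let p be the pumping length given by the pumping lemma.
Take w = a^{p(p+1)/2} ∈ L with |w| = p(p+1)/2 ≥ p.
Write w = xyz as guaranteed by the lemma, with |xy| ≤ p and y is nonempty.
Then y = a^k for some k with 1 ≤ k ≤ p.
Pump with i = 2: xy^2z = a^{p(p+1)/2+k}. Since 1 ≤ k ≤ p, p(p+1)/2 < p(p+1)/2+k ≤ p(p+1)/2+p < (p+1)(p+2)/2, so p(p+1)/2+k is strictly between consecutive triangular numbers. So xy^2z ∉ L.
Contradiction. Therefore L is not regular.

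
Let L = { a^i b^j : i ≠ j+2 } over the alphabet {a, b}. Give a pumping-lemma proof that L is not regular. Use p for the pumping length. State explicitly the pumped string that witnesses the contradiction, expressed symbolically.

a^{p+p!} b^{p+p!-2}

Suppose for contradiction that L is regular, and let p be the pumping length.
Choose w = a^p b^{p+p!-2}. Since p ≠ (p+p!-2)+2 = p+p!, w ∈ L; and |w| ≥ p.
Write w = xyz as guaranteed by the lemma, with |xy| ≤ p and |y| ≥ 1.
Since the first p symbols of w are all a's and |xy| ≤ p, y lies entirely in the leading a-block: y = a^k for some k with 1 ≤ k ≤ p.
Since 1 ≤ k ≤ p, k divides p!; set t = 1 + p!/k. Then xy^t z has p + (p!/k)·k = p + p! copies of a. Now the a-count is p+p! and (b-count)+2 = (p+p!-2)+2 = p+p!, so i ≠ j+2 fails. So xy^t z = a^{p+p!} b^{p+p!-2} ∉ L.
This is a contradiction; hence L is not regular.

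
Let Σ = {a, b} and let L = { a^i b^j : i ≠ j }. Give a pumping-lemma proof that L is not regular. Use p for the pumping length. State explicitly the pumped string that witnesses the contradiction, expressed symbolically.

Suppose for contradiction that L is regular, and let p be the pumping length.
Choose w = a^p b^{p+p!}. Since p ≠ p+p!, w ∈ L; and |w| ≥ p.
Write w = xyz as guaranteed by the lemma, with |xy| ≤ p and |y| > 0.
Since the first p symbols of w are all a's and |xy| ≤ p, y lies entirely in the leading a-block: y = a^k for some k with 1 ≤ k ≤ p.
Since 1 ≤ k ≤ p, k divides p!; set t = 1 + p!/k. Then xy^t z has p + (p!/k)·k = p + p! copies of a. Now the a-count equals the b-count, so i ≠ j fails. So xy^t z = a^{p+p!} b^{p+p!} ∉ L.
This is a contradiction; hence L is not regular.

a^{p+p!} b^{p+p!}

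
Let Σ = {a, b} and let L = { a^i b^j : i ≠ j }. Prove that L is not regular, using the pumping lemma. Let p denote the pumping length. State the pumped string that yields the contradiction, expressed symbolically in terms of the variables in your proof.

a^{p+p!} b^{p+p!}

Assume L is regular. Let p be the pumping length given by the pumping lemma.
Choose w = a^p b^{p+p!}. Since p ≠ p+p!, w ∈ L; and |w| ≥ p.
The pumping lemma gives a decomposition w = xyz where |xy| ≤ p and |y| > 0.
Since the first p symbols of w are all a's and |xy| ≤ p, y lies entirely in the leading a-block: y = a^k for some k with 1 ≤ k ≤ p.
Since 1 ≤ k ≤ p, k divides p!; set t = 1 + p!/k. Then xy^t z has p + (p!/k)·k = p + p! copies of a. Now the a-count equals the b-count, so i ≠ j fails. So xy^t z = a^{p+p!} b^{p+p!} ∉ L.
This contradicts the pumping lemma, so L is not regular.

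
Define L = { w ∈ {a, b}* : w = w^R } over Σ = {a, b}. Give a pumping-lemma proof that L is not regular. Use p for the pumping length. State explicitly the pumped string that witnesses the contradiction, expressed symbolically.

a^{p+k} b a^p

Toward a contradiction, assume L is regular with pumping length p.
Take w = a^p b a^p, a palindrome of length 2p+1 ≥ p.
Write w = xyz as guaranteed by the lemma, with |xy| ≤ p and y is nonempty.
The first p characters of w are a's, so xy (and hence y) consists only of a's. Write y = a^k, 1 ≤ k ≤ p.
Pump with i = 2: xy^2z = a^{p+k} b a^p. Its reverse is a^p b a^{p+k}, which differs from xy^2z since k ≥ 1. So xy^2z is not a palindrome and xy^2z ∉ L.
This is a contradiction; hence L is not regular.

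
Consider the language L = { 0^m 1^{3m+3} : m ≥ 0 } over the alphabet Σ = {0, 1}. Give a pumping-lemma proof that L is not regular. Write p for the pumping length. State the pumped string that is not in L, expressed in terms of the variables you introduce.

Assume L is regular. Let p be the pumping length given by the pumping lemma.
Choose w = 0^p 1^{3p+3}, which is in L with |w| = 4p+3 ≥ p.
Write w = xyz as guaranteed by the lemma, with |xy| ≤ p and y is nonempty.
The first p characters of w are 0's, so xy (and hence y) consists only of 0's. Write y = 0^k, 1 ≤ k ≤ p.
Pump with i = 2: xy^2z = 0^{p+k} 1^{3p+3}. For this to lie in L we would need 3p+3 = 3(p+k)+3, which forces k = 0. But k ≥ 1, so xy^2z ∉ L.
Contradiction. Therefore L is not regular.

0^{p+k} 1^{3p+3}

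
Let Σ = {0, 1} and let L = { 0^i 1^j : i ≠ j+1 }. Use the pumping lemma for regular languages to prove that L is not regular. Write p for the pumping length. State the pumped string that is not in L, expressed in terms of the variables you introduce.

0^{p+p!} 1^{p+p!-1}

Assume L is regular; let p be its pumping constant.
Choose w = 0^p 1^{p+p!-1}. Since p ≠ (p+p!-1)+1 = p+p!, w ∈ L; and |w| ≥ p.
Write w = xyz as guaranteed by the lemma, with |xy| ≤ p and |y| ≥ 1.
Since the first p symbols of w are all 0's and |xy| ≤ p, y lies entirely in the leading 0-block: y = 0^k for some k with 1 ≤ k ≤ p.
Since 1 ≤ k ≤ p, k divides p!; set t = 1 + p!/k. Then xy^t z has p + (p!/k)·k = p + p! copies of 0. Now the 0-count is p+p! and (1-count)+1 = (p+p!-1)+1 = p+p!, so i ≠ j+1 fails. So xy^t z = 0^{p+p!} 1^{p+p!-1} ∉ L.
Contradiction. Therefore L is not regular.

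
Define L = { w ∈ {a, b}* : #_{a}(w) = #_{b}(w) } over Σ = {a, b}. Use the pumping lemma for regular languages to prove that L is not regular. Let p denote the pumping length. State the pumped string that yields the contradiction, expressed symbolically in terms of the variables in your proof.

a^{p+k} b^p

Toward a contradiction, assume L is regular with pumping length p.
Choose w = a^p b^p ∈ L with |w| = 2p ≥ p.
The pumping lemma gives a decomposition w = xyz where |xy| ≤ p and y is nonempty.
The first p characters of w are a's, so xy (and hence y) consists only of a's. Write y = a^k, 1 ≤ k ≤ p.
Pump with i = 2: xy^2z = a^{p+k} b^p has p+k occurrences of a but only p of b. Since k ≥ 1 the counts differ, so xy^2z ∉ L.
This is a contradiction; hence L is not regular.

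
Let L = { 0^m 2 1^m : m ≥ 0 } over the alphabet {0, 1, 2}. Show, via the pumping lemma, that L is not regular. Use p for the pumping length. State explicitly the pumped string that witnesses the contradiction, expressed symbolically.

Toward a contradiction, assume L is regular with pumping length p.
Take w = 0^p 2 1^p ∈ L with |w| = 2p+1 ≥ p.
By the pumping lemma, w = xyz with |xy| ≤ p and |y| ≥ 1.
The first p characters of w are 0's, so xy (and hence y) consists only of 0's. Write y = 0^k, 1 ≤ k ≤ p.
Pump with i = 2: xy^2z = 0^{p+k} 2 1^p, which would require p+k = p. But k ≥ 1, so xy^2z ∉ L.
Contradiction. Therefore L is not regular.

0^{p+k} 2 1^p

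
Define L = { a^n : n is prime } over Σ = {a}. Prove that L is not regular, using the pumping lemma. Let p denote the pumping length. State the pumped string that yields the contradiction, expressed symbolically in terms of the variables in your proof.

Assume L is regular. Let p be the pumping length given by the pumping lemma.
Let q be a prime with q ≥ p+2 (infinitely many primes exist), and take w = a^q ∈ L with |w| = q ≥ p.
Write w = xyz as guaranteed by the lemma, with |xy| ≤ p and |y| > 0.
Then y = a^k for some k with 1 ≤ k ≤ p.
Since 1 ≤ k ≤ p, |xz| = q-k. Pump with i = q+1: |xy^{q+1}z| = (q-k)+(q+1)k = q+qk = q(1+k), which is composite (both factors ≥ 2). So xy^{q+1}z = a^{q(1+k)} ∉ L.
Contradiction. Therefore L is not regular.

a^{q(1+k)}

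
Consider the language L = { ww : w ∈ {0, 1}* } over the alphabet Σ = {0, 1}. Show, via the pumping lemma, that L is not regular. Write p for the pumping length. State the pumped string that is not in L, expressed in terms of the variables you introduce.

0^{p+k} 1^p 0^p 1^p

Toward a contradiction, assume L is regular with pumping length p.
Take w = 0^p 1^p 0^p 1^p = uu where u = 0^p1^p; then w ∈ L and |w| = 4p ≥ p.
The pumping lemma gives a decomposition w = xyz where |xy| ≤ p and |y| ≥ 1.
The first p characters of w are 0's, so xy (and hence y) consists only of 0's. Write y = 0^k, 1 ≤ k ≤ p.
Pump with i = 2: xy^2z = 0^{p+k} 1^p 0^p 1^p, of length 4p+k. Suppose this equals vv. The string starts with 0 and ends with 1, so v does too; thus the boundary between the two copies of v is a 1→0 transition. There is exactly one such transition, at position 2p+k, so |v| = 2p+k and |vv| = 4p+2k ≠ 4p+k since k ≥ 1. So xy^2z ∉ L.
This contradicts the pumping lemma, so L is not regular.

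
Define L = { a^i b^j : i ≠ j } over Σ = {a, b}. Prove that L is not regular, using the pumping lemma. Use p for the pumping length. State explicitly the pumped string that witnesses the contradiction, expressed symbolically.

Toward a contradiction, assume L is regular with pumping length p.
Choose w = a^p b^{p+p!}. Since p ≠ p+p!, w ∈ L; and |w| ≥ p.
The pumping lemma gives a decomposition w = xyz where |xy| ≤ p and |y| > 0.
Because |xy| ≤ p and w begins with p copies of a, we have y = a^k with 1 ≤ k ≤ p.
Since 1 ≤ k ≤ p, k divides p!; set t = 1 + p!/k. Then xy^t z has p + (p!/k)·k = p + p! copies of a. Now the a-count equals the b-count, so i ≠ j fails. So xy^t z = a^{p+p!} b^{p+p!} ∉ L.
This contradicts the pumping lemma, so L is not regular.

a^{p+p!} b^{p+p!}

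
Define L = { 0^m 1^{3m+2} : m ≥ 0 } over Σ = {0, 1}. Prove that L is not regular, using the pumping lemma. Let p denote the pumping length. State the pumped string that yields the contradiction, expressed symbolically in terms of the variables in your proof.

0^{p+k} 1^{3p+2}

Suppose for contradiction that L is regular, and let p be the pumping length.
Take w = 0^p 1^{3p+2}. Then w ∈ L and |w| = 4p+2 ≥ p.
Write w = xyz as guaranteed by the lemma, with |xy| ≤ p and |y| ≥ 1.
Since the first p symbols of w are all 0's and |xy| ≤ p, y lies entirely in the leading 0-block: y = 0^k for some k with 1 ≤ k ≤ p.
Pump with i = 2: xy^2z = 0^{p+k} 1^{3p+2}. For this to lie in L we would need 3p+2 = 3(p+k)+2, which forces k = 0. But k ≥ 1, so xy^2z ∉ L.
This contradicts the pumping lemma, so L is not regular.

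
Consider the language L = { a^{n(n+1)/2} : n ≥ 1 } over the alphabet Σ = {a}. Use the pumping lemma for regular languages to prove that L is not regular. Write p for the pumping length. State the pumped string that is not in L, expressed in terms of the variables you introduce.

Suppose for contradiction that L is regular, and let p be the pumping length.
Take w = a^{p(p+1)/2} ∈ L with |w| = p(p+1)/2 ≥ p.
Write w = xyz as guaranteed by the lemma, with |xy| ≤ p and |y| ≥ 1.
Then y = a^k for some k with 1 ≤ k ≤ p.
Pump with i = 2: xy^2z = a^{p(p+1)/2+k}. Since 1 ≤ k ≤ p, p(p+1)/2 < p(p+1)/2+k ≤ p(p+1)/2+p < (p+1)(p+2)/2, so p(p+1)/2+k is strictly between consecutive triangular numbers. So xy^2z ∉ L.
Contradiction. Therefore L is not regular.

a^{p(p+1)/2+k}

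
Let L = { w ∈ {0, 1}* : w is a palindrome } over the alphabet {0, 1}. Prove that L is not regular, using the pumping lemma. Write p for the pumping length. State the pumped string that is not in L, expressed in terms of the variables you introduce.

Suppose for contradiction that L is regular, and let p be the pumping length.
Take w = 0^p 1 0^p, a palindrome of length 2p+1 ≥ p.
By the pumping lemma, w = xyz with |xy| ≤ p and y is nonempty.
Because |xy| ≤ p and w begins with p copies of 0, we have y = 0^k with 1 ≤ k ≤ p.
Pump with i = 2: xy^2z = 0^{p+k} 1 0^p. Its reverse is 0^p 1 0^{p+k}, which differs from xy^2z since k ≥ 1. So xy^2z is not a palindrome and xy^2z ∉ L.
Contradiction. Therefore L is not regular.

0^{p+k} 1 0^p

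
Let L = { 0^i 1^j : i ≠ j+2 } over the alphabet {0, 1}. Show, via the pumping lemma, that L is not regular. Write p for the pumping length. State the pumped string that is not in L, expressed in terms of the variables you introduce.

0^{p+p!} 1^{p+p!-2}

Assume L is regular; let p be its pumping constant.
Choose w = 0^p 1^{p+p!-2}. Since p ≠ (p+p!-2)+2 = p+p!, w ∈ L; and |w| ≥ p.
Write w = xyz as guaranteed by the lemma, with |xy| ≤ p and y is nonempty.
Because |xy| ≤ p and w begins with p copies of 0, we have y = 0^k with 1 ≤ k ≤ p.
Since 1 ≤ k ≤ p, k divides p!; set t = 1 + p!/k. Then xy^t z has p + (p!/k)·k = p + p! copies of 0. Now the 0-count is p+p! and (1-count)+2 = (p+p!-2)+2 = p+p!, so i ≠ j+2 fails. So xy^t z = 0^{p+p!} 1^{p+p!-2} ∉ L.
This contradicts the pumping lemma, so L is not regular.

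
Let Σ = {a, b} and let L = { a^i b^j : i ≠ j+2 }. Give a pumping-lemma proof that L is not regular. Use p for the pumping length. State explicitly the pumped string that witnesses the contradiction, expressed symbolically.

a^{p+p!} b^{p+p!-2}

Assume L is regular; let p be its pumping constant.
Choose w = a^p b^{p+p!-2}. Since p ≠ (p+p!-2)+2 = p+p!, w ∈ L; and |w| ≥ p.
By the pumping lemma, w = xyz with |xy| ≤ p and y is nonempty.
Since the first p symbols of w are all a's and |xy| ≤ p, y lies entirely in the leading a-block: y = a^k for some k with 1 ≤ k ≤ p.
Since 1 ≤ k ≤ p, k divides p!; set t = 1 + p!/k. Then xy^t z has p + (p!/k)·k = p + p! copies of a. Now the a-count is p+p! and (b-count)+2 = (p+p!-2)+2 = p+p!, so i ≠ j+2 fails. So xy^t z = a^{p+p!} b^{p+p!-2} ∉ L.
This is a contradiction; hence L is not regular.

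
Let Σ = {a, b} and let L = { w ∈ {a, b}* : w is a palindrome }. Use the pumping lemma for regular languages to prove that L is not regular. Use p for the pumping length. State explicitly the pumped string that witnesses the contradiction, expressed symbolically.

Assume L is regular; let p be its pumping constant.
Take w = a^p b a^p, a palindrome of length 2p+1 ≥ p.
Write w = xyz as guaranteed by the lemma, with |xy| ≤ p and |y| > 0.
The first p characters of w are a's, so xy (and hence y) consists only of a's. Write y = a^k, 1 ≤ k ≤ p.
Pump with i = 2: xy^2z = a^{p+k} b a^p. Its reverse is a^p b a^{p+k}, which differs from xy^2z since k ≥ 1. So xy^2z is not a palindrome and xy^2z ∉ L.
Contradiction. Therefore L is not regular.

a^{p+k} b a^p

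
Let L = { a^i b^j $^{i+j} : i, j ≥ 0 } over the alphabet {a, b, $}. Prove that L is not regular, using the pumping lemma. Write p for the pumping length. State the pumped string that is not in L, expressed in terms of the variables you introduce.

a^{p+k} b^p $^{2p}

Toward a contradiction, assume L is regular with pumping length p.
Take w = a^p b^p $^{2p} ∈ L (with i=j=p, i+j=2p), |w| = 4p ≥ p.
By the pumping lemma, w = xyz with |xy| ≤ p and |y| > 0.
Since the first p symbols of w are all a's and |xy| ≤ p, y lies entirely in the leading a-block: y = a^k for some k with 1 ≤ k ≤ p.
Consider xy^2z = a^{p+k} b^p $^{2p}. Now the a- and b-counts sum to 2p+k, but the $-count is 2p ≠ 2p+k. So xy^2z ∉ L.
Contradiction. Therefore L is not regular.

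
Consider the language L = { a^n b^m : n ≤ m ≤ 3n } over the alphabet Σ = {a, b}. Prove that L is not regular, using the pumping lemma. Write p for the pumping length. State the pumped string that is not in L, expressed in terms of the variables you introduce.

a^{p+k} b^p

Suppose for contradiction that L is regular, and let p be the pumping length.
Take w = a^p b^p ∈ L (since p ≤ p ≤ 3p), with |w| = 2p ≥ p.
The pumping lemma gives a decomposition w = xyz where |xy| ≤ p and |y| ≥ 1.
Since the first p symbols of w are all a's and |xy| ≤ p, y lies entirely in the leading a-block: y = a^k for some k with 1 ≤ k ≤ p.
Pump with i = 2: xy^2z = a^{p+k} b^p. Now n = p+k > p = m, so the condition n ≤ m fails. Thus xy^2z ∉ L.
This is a contradiction; hence L is not regular.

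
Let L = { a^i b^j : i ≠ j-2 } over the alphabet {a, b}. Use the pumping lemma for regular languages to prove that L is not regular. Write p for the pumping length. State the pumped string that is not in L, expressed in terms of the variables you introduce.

a^{p+p!} b^{p+p!+2}

Suppose for contradiction that L is regular, and let p be the pumping length.
Choose w = a^p b^{p+p!+2}. Since p ≠ (p+p!+2)-2 = p+p!, w ∈ L; and |w| ≥ p.
The pumping lemma gives a decomposition w = xyz where |xy| ≤ p and |y| > 0.
Because |xy| ≤ p and w begins with p copies of a, we have y = a^k with 1 ≤ k ≤ p.
Since 1 ≤ k ≤ p, k divides p!; set t = 1 + p!/k. Then xy^t z has p + (p!/k)·k = p + p! copies of a. Now the a-count is p+p! and (b-count)-2 = (p+p!+2)-2 = p+p!, so i ≠ j-2 fails. So xy^t z = a^{p+p!} b^{p+p!+2} ∉ L.
Contradiction. Therefore L is not regular.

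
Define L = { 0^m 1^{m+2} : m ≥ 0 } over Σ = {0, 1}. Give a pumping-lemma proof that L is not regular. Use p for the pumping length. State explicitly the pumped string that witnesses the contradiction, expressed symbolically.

0^{p+k} 1^{p+2}

Assume L is regular. Let p be the pumping length given by the pumping lemma.
Choose w = 0^p 1^{p+2}, which is in L with |w| = 2p+2 ≥ p.
By the pumping lemma, w = xyz with |xy| ≤ p and |y| ≥ 1.
Because |xy| ≤ p and w begins with p copies of 0, we have y = 0^k with 1 ≤ k ≤ p.
Pump with i = 2: xy^2z = 0^{p+k} 1^{p+2}. For this to lie in L we would need p+2 = (p+k)+2, which forces k = 0. But k ≥ 1, so xy^2z ∉ L.
This is a contradiction; hence L is not regular.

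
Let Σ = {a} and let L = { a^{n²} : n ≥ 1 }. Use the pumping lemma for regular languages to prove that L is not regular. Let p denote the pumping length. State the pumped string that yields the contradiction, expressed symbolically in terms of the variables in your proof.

a^{p²+k}

Suppose for contradiction that L is regular, and let p be the pumping length.
Take w = a^{p²} ∈ L with |w| = p² ≥ p.
Write w = xyz as guaranteed by the lemma, with |xy| ≤ p and y is nonempty.
Then y = a^k for some k with 1 ≤ k ≤ p.
Pump with i = 2: xy^2z = a^{p²+k}. Since 1 ≤ k ≤ p, p² < p²+k ≤ p²+p < (p+1)², so p²+k lies strictly between consecutive squares and is not a perfect square. So xy^2z ∉ L.
This is a contradiction; hence L is not regular.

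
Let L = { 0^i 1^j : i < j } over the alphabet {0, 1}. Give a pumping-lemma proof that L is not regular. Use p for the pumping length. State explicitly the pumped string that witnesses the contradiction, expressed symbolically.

0^{p+k} 1^{p+1}

Toward a contradiction, assume L is regular with pumping length p.
Choose w = 0^p 1^{p+1} ∈ L, with |w| = 2p+1 ≥ p.
The pumping lemma gives a decomposition w = xyz where |xy| ≤ p and y is nonempty.
Because |xy| ≤ p and w begins with p copies of 0, we have y = 0^k with 1 ≤ k ≤ p.
Consider xy^2z = 0^{p+k} 1^{p+1}. Since k ≥ 1, the 0-count p+k is at least p+1, so i < j fails; thus xy^2z ∉ L.
This contradicts the pumping lemma, so L is not regular.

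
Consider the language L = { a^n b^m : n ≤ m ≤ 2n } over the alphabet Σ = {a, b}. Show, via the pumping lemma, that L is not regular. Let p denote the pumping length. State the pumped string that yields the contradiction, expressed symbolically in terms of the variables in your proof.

Toward a contradiction, assume L is regular with pumping length p.
Take w = a^p b^p ∈ L (since p ≤ p ≤ 2p), with |w| = 2p ≥ p.
By the pumping lemma, w = xyz with |xy| ≤ p and y is nonempty.
The first p characters of w are a's, so xy (and hence y) consists only of a's. Write y = a^k, 1 ≤ k ≤ p.
Pump with i = 2: xy^2z = a^{p+k} b^p. Now n = p+k > p = m, so the condition n ≤ m fails. Thus xy^2z ∉ L.
This contradicts the pumping lemma, so L is not regular.

a^{p+k} b^p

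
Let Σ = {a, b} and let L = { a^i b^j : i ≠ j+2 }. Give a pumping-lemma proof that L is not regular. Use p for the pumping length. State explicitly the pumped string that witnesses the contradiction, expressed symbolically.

Toward a contradiction, assume L is regular with pumping length p.
Choose w = a^p b^{p+p!-2}. Since p ≠ (p+p!-2)+2 = p+p!, w ∈ L; and |w| ≥ p.
By the pumping lemma, w = xyz with |xy| ≤ p and |y| > 0.
The first p characters of w are a's, so xy (and hence y) consists only of a's. Write y = a^k, 1 ≤ k ≤ p.
Since 1 ≤ k ≤ p, k divides p!; set t = 1 + p!/k. Then xy^t z has p + (p!/k)·k = p + p! copies of a. Now the a-count is p+p! and (b-count)+2 = (p+p!-2)+2 = p+p!, so i ≠ j+2 fails. So xy^t z = a^{p+p!} b^{p+p!-2} ∉ L.
This is a contradiction; hence L is not regular.

a^{p+p!} b^{p+p!-2}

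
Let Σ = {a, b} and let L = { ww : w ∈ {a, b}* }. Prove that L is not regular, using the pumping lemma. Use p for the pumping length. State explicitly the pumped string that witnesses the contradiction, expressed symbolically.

Assume L is regular. Let p be the pumping length given by the pumping lemma.
Take w = a^p b^p a^p b^p = uu where u = a^pb^p; then w ∈ L and |w| = 4p ≥ p.
The pumping lemma gives a decomposition w = xyz where |xy| ≤ p and |y| > 0.
Because |xy| ≤ p and w begins with p copies of a, we have y = a^k with 1 ≤ k ≤ p.
Pump with i = 2: xy^2z = a^{p+k} b^p a^p b^p, of length 4p+k. Suppose this equals vv. The string starts with a and ends with b, so v does too; thus the boundary between the two copies of v is a b→a transition. There is exactly one such transition, at position 2p+k, so |v| = 2p+k and |vv| = 4p+2k ≠ 4p+k since k ≥ 1. So xy^2z ∉ L.
This contradicts the pumping lemma, so L is not regular.

a^{p+k} b^p a^p b^p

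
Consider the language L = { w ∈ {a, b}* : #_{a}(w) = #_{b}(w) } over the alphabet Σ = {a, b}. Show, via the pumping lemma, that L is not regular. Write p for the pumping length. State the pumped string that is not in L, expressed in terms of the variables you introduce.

Suppose for contradiction that L is regular, and let p be the pumping length.
Choose w = a^p b^p ∈ L with |w| = 2p ≥ p.
Write w = xyz as guaranteed by the lemma, with |xy| ≤ p and y is nonempty.
Since the first p symbols of w are all a's and |xy| ≤ p, y lies entirely in the leading a-block: y = a^k for some k with 1 ≤ k ≤ p.
Pump with i = 2: xy^2z = a^{p+k} b^p has p+k occurrences of a but only p of b. Since k ≥ 1 the counts differ, so xy^2z ∉ L.
This contradicts the pumping lemma, so L is not regular.

a^{p+k} b^p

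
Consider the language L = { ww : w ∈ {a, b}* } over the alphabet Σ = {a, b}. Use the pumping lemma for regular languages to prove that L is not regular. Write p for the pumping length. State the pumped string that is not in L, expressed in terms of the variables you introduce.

Toward a contradiction, assume L is regular with pumping length p.
Take w = a^p b^p a^p b^p = uu where u = a^pb^p; then w ∈ L and |w| = 4p ≥ p.
By the pumping lemma, w = xyz with |xy| ≤ p and |y| > 0.
Because |xy| ≤ p and w begins with p copies of a, we have y = a^k with 1 ≤ k ≤ p.
Pump with i = 2: xy^2z = a^{p+k} b^p a^p b^p, of length 4p+k. Suppose this equals vv. The string starts with a and ends with b, so v does too; thus the boundary between the two copies of v is a b→a transition. There is exactly one such transition, at position 2p+k, so |v| = 2p+k and |vv| = 4p+2k ≠ 4p+k since k ≥ 1. So xy^2z ∉ L.
This is a contradiction; hence L is not regular.

a^{p+k} b^p a^p b^p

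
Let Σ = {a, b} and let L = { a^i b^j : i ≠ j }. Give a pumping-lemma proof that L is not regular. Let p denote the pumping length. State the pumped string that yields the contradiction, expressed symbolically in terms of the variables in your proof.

Toward a contradiction, assume L is regular with pumping length p.
Choose w = a^p b^{p+p!}. Since p ≠ p+p!, w ∈ L; and |w| ≥ p.
The pumping lemma gives a decomposition w = xyz where |xy| ≤ p and |y| > 0.
Because |xy| ≤ p and w begins with p copies of a, we have y = a^k with 1 ≤ k ≤ p.
Since 1 ≤ k ≤ p, k divides p!; set t = 1 + p!/k. Then xy^t z has p + (p!/k)·k = p + p! copies of a. Now the a-count equals the b-count, so i ≠ j fails. So xy^t z = a^{p+p!} b^{p+p!} ∉ L.
This is a contradiction; hence L is not regular.

a^{p+p!} b^{p+p!}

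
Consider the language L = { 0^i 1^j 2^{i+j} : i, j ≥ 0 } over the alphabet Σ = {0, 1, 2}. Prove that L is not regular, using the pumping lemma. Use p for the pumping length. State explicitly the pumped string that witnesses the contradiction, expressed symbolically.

Assume L is regular. Let p be the pumping length given by the pumping lemma.
Take w = 0^p 1^p 2^{2p} ∈ L (with i=j=p, i+j=2p), |w| = 4p ≥ p.
Write w = xyz as guaranteed by the lemma, with |xy| ≤ p and |y| ≥ 1.
Since the first p symbols of w are all 0's and |xy| ≤ p, y lies entirely in the leading 0-block: y = 0^k for some k with 1 ≤ k ≤ p.
Consider xy^2z = 0^{p+k} 1^p 2^{2p}. Now the 0- and 1-counts sum to 2p+k, but the 2-count is 2p ≠ 2p+k. So xy^2z ∉ L.
This contradicts the pumping lemma, so L is not regular.

0^{p+k} 1^p 2^{2p}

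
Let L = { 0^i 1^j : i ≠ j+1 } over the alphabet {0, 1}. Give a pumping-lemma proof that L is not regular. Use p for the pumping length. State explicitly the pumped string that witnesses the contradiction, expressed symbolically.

Assume L is regular. Let p be the pumping length given by the pumping lemma.
Choose w = 0^p 1^{p+p!-1}. Since p ≠ (p+p!-1)+1 = p+p!, w ∈ L; and |w| ≥ p.
By the pumping lemma, w = xyz with |xy| ≤ p and |y| ≥ 1.
The first p characters of w are 0's, so xy (and hence y) consists only of 0's. Write y = 0^k, 1 ≤ k ≤ p.
Since 1 ≤ k ≤ p, k divides p!; set t = 1 + p!/k. Then xy^t z has p + (p!/k)·k = p + p! copies of 0. Now the 0-count is p+p! and (1-count)+1 = (p+p!-1)+1 = p+p!, so i ≠ j+1 fails. So xy^t z = 0^{p+p!} 1^{p+p!-1} ∉ L.
This is a contradiction; hence L is not regular.

0^{p+p!} 1^{p+p!-1}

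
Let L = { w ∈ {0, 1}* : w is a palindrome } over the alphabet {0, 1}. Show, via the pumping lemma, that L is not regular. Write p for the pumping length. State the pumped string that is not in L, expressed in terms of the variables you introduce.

Assume L is regular; let p be its pumping constant.
Take w = 0^p 1 0^p, a palindrome of length 2p+1 ≥ p.
Write w = xyz as guaranteed by the lemma, with |xy| ≤ p and |y| ≥ 1.
Because |xy| ≤ p and w begins with p copies of 0, we have y = 0^k with 1 ≤ k ≤ p.
Pump with i = 2: xy^2z = 0^{p+k} 1 0^p. Its reverse is 0^p 1 0^{p+k}, which differs from xy^2z since k ≥ 1. So xy^2z is not a palindrome and xy^2z ∉ L.
This contradicts the pumping lemma, so L is not regular.

0^{p+k} 1 0^p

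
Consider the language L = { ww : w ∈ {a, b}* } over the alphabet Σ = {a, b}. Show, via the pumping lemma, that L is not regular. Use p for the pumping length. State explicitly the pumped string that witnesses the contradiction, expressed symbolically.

a^{p+k} b^p a^p b^p

Toward a contradiction, assume L is regular with pumping length p.
Take w = a^p b^p a^p b^p = uu where u = a^pb^p; then w ∈ L and |w| = 4p ≥ p.
The pumping lemma gives a decomposition w = xyz where |xy| ≤ p and |y| > 0.
The first p characters of w are a's, so xy (and hence y) consists only of a's. Write y = a^k, 1 ≤ k ≤ p.
Pump with i = 2: xy^2z = a^{p+k} b^p a^p b^p, of length 4p+k. Suppose this equals vv. The string starts with a and ends with b, so v does too; thus the boundary between the two copies of v is a b→a transition. There is exactly one such transition, at position 2p+k, so |v| = 2p+k and |vv| = 4p+2k ≠ 4p+k since k ≥ 1. So xy^2z ∉ L.
This contradicts the pumping lemma, so L is not regular.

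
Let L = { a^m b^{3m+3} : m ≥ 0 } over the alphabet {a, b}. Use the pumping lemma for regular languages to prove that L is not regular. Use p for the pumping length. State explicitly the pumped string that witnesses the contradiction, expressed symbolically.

Toward a contradiction, assume L is regular with pumping length p.
Choose w = a^p b^{3p+3}, which is in L with |w| = 4p+3 ≥ p.
Write w = xyz as guaranteed by the lemma, with |xy| ≤ p and y is nonempty.
The first p characters of w are a's, so xy (and hence y) consists only of a's. Write y = a^k, 1 ≤ k ≤ p.
Pump with i = 2: xy^2z = a^{p+k} b^{3p+3}. For this to lie in L we would need 3p+3 = 3(p+k)+3, which forces k = 0. But k ≥ 1, so xy^2z ∉ L.
This contradicts the pumping lemma, so L is not regular.

a^{p+k} b^{3p+3}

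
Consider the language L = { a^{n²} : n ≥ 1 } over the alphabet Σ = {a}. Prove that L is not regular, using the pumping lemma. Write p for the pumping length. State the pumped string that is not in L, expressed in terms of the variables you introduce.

Toward a contradiction, assume L is regular with pumping length p.
Take w = a^{p²} ∈ L with |w| = p² ≥ p.
The pumping lemma gives a decomposition w = xyz where |xy| ≤ p and y is nonempty.
Then y = a^k for some k with 1 ≤ k ≤ p.
Pump with i = 2: xy^2z = a^{p²+k}. Since 1 ≤ k ≤ p, p² < p²+k ≤ p²+p < (p+1)², so p²+k lies strictly between consecutive squares and is not a perfect square. So xy^2z ∉ L.
Contradiction. Therefore L is not regular.

a^{p²+k}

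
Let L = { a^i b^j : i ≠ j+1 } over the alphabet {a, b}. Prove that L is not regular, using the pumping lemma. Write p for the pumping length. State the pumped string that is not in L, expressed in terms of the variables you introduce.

Assume L is regular; let p be its pumping constant.
Choose w = a^p b^{p+p!-1}. Since p ≠ (p+p!-1)+1 = p+p!, w ∈ L; and |w| ≥ p.
The pumping lemma gives a decomposition w = xyz where |xy| ≤ p and |y| > 0.
The first p characters of w are a's, so xy (and hence y) consists only of a's. Write y = a^k, 1 ≤ k ≤ p.
Since 1 ≤ k ≤ p, k divides p!; set t = 1 + p!/k. Then xy^t z has p + (p!/k)·k = p + p! copies of a. Now the a-count is p+p! and (b-count)+1 = (p+p!-1)+1 = p+p!, so i ≠ j+1 fails. So xy^t z = a^{p+p!} b^{p+p!-1} ∉ L.
This contradicts the pumping lemma, so L is not regular.

a^{p+p!} b^{p+p!-1}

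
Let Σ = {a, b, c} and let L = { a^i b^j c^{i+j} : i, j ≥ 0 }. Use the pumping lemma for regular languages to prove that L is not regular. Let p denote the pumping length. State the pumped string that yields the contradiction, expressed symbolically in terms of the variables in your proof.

Toward a contradiction, assume L is regular with pumping length p.
Take w = a^p b^p c^{2p} ∈ L (with i=j=p, i+j=2p), |w| = 4p ≥ p.
The pumping lemma gives a decomposition w = xyz where |xy| ≤ p and |y| ≥ 1.
Because |xy| ≤ p and w begins with p copies of a, we have y = a^k with 1 ≤ k ≤ p.
Consider xy^2z = a^{p+k} b^p c^{2p}. Now the a- and b-counts sum to 2p+k, but the c-count is 2p ≠ 2p+k. So xy^2z ∉ L.
Contradiction. Therefore L is not regular.

a^{p+k} b^p c^{2p}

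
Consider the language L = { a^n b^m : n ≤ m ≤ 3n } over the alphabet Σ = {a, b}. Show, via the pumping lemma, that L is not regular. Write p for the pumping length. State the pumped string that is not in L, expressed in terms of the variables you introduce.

a^{p+k} b^p

Assume L is regular. Let p be the pumping length given by the pumping lemma.
Take w = a^p b^p ∈ L (since p ≤ p ≤ 3p), with |w| = 2p ≥ p.
The pumping lemma gives a decomposition w = xyz where |xy| ≤ p and |y| ≥ 1.
The first p characters of w are a's, so xy (and hence y) consists only of a's. Write y = a^k, 1 ≤ k ≤ p.
Pump with i = 2: xy^2z = a^{p+k} b^p. Now n = p+k > p = m, so the condition n ≤ m fails. Thus xy^2z ∉ L.
This is a contradiction; hence L is not regular.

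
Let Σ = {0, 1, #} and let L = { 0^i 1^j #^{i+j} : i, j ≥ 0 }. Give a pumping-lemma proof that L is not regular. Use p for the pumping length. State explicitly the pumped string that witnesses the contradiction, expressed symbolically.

Toward a contradiction, assume L is regular with pumping length p.
Take w = 0^p 1^p #^{2p} ∈ L (with i=j=p, i+j=2p), |w| = 4p ≥ p.
By the pumping lemma, w = xyz with |xy| ≤ p and |y| ≥ 1.
Since the first p symbols of w are all 0's and |xy| ≤ p, y lies entirely in the leading 0-block: y = 0^k for some k with 1 ≤ k ≤ p.
Consider xy^2z = 0^{p+k} 1^p #^{2p}. Now the 0- and 1-counts sum to 2p+k, but the #-count is 2p ≠ 2p+k. So xy^2z ∉ L.
Contradiction. Therefore L is not regular.

0^{p+k} 1^p #^{2p}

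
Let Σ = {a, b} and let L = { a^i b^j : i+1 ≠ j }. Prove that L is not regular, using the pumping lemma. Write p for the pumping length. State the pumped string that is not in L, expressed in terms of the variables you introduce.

Toward a contradiction, assume L is regular with pumping length p.
Choose w = a^p b^{p+p!+1}. Since p ≠ (p+p!+1)-1 = p+p!, w ∈ L; and |w| ≥ p.
By the pumping lemma, w = xyz with |xy| ≤ p and |y| > 0.
Since the first p symbols of w are all a's and |xy| ≤ p, y lies entirely in the leading a-block: y = a^k for some k with 1 ≤ k ≤ p.
Since 1 ≤ k ≤ p, k divides p!; set t = 1 + p!/k. Then xy^t z has p + (p!/k)·k = p + p! copies of a. Now the a-count is p+p! and (b-count)-1 = (p+p!+1)-1 = p+p!, so i+1 ≠ j fails. So xy^t z = a^{p+p!} b^{p+p!+1} ∉ L.
Contradiction. Therefore L is not regular.

a^{p+p!} b^{p+p!+1}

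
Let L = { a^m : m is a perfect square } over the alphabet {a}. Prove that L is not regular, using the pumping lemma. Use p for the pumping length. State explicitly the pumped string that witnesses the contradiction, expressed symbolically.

a^{p²+k}

Toward a contradiction, assume L is regular with pumping length p.
Take w = a^{p²} ∈ L with |w| = p² ≥ p.
By the pumping lemma, w = xyz with |xy| ≤ p and y is nonempty.
Then y = a^k for some k with 1 ≤ k ≤ p.
Pump with i = 2: xy^2z = a^{p²+k}. Since 1 ≤ k ≤ p, p² < p²+k ≤ p²+p < (p+1)², so p²+k lies strictly between consecutive squares and is not a perfect square. So xy^2z ∉ L.
Contradiction. Therefore L is not regular.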